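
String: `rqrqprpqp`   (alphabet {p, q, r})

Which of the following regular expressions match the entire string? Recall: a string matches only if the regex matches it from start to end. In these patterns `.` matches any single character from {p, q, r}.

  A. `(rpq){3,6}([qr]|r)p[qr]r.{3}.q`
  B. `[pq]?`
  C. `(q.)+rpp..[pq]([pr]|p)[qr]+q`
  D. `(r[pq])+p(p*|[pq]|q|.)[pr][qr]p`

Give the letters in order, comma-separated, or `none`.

D

A → no match — must start with `rpq`
B → no match
C → no match — must start with `q`
D → match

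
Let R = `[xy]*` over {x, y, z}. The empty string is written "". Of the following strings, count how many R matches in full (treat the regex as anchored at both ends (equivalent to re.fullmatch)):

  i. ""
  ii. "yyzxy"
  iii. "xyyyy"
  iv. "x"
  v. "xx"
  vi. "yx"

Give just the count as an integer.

5

i → match
ii → no match
iii → match
iv → match
v → match
vi → match
Total matched: 5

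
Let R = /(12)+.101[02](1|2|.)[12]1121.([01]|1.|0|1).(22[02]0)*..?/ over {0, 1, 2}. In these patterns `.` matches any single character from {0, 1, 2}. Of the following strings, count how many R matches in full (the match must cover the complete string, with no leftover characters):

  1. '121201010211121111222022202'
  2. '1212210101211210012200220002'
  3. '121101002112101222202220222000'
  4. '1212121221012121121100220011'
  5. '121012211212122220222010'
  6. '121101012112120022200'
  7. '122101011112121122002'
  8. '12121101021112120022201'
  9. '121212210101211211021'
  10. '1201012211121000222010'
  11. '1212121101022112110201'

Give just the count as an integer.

10

1 → match
2 → match
3 → match
4 → match
5 → no match
6 → match
7 → match
8 → match
9 → match
10 → match
11 → match
Total matched: 10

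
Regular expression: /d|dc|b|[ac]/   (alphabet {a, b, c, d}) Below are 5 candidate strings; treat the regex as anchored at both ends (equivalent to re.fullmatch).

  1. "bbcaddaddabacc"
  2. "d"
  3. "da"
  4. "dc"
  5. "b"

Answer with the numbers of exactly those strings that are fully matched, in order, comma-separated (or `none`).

1 → no match
2 → match
3 → no match
4 → match
5 → match

2, 4, 5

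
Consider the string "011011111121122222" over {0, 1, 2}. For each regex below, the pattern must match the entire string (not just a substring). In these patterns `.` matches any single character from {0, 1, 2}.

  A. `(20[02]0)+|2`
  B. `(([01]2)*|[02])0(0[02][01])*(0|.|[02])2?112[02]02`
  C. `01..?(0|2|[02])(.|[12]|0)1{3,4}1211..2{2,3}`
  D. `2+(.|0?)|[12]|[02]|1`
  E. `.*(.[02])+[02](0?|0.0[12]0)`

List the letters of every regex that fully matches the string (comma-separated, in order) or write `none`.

C, E

A → no match
B → no match — must end with "02"
C → match
D → no match
E → match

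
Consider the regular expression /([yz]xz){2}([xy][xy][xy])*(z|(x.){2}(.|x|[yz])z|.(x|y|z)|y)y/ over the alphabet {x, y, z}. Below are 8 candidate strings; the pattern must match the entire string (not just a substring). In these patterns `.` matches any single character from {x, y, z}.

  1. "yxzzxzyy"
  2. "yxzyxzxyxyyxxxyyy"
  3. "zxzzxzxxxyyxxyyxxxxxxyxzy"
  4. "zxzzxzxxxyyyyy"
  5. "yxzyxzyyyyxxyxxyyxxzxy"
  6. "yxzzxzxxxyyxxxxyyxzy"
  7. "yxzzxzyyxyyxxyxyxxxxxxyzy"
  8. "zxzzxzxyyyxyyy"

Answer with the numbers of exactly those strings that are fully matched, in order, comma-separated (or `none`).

1, 2, 3, 4, 6, 7, 8

1. "yxzzxzyy" → match
2 → match
3 → match
4 → match
5 → no match
6 → match
7 → match
8 → match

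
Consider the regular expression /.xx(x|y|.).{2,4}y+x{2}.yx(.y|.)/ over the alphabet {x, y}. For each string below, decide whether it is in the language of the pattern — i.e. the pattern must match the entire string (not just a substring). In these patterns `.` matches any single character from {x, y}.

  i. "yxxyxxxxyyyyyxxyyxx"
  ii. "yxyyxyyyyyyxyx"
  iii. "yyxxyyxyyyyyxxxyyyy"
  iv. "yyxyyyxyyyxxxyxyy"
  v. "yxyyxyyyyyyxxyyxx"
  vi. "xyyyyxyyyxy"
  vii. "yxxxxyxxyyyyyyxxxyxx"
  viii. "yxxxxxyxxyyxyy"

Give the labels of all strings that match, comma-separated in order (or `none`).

i, vii, viii

i → match
ii → no match
iii → no match
iv → no match
v → no match
vi → no match
vii → match
viii → match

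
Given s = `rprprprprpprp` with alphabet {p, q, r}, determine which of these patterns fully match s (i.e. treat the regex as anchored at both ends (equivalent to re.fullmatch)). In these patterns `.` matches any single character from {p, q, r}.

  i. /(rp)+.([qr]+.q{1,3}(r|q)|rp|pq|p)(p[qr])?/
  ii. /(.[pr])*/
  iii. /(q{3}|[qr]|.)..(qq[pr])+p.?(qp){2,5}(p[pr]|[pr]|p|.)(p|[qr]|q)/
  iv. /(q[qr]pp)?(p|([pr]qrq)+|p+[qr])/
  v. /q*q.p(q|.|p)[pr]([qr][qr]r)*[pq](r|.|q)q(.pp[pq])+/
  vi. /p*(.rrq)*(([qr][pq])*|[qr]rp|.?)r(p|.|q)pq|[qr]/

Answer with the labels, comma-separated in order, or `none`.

i

i → match
ii → no match
iii → no match
iv → no match
v → no match
vi → no match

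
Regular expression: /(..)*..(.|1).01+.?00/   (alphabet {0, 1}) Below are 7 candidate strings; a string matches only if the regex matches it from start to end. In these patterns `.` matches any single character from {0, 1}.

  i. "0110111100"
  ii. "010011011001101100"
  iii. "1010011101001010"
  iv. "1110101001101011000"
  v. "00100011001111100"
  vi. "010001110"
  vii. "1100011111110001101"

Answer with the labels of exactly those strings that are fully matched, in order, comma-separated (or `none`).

none

i → no match
ii → no match
iii → no match — must end with "00"
iv → no match
v → no match
vi → no match — must end with "00"
vii → no match — must end with "00"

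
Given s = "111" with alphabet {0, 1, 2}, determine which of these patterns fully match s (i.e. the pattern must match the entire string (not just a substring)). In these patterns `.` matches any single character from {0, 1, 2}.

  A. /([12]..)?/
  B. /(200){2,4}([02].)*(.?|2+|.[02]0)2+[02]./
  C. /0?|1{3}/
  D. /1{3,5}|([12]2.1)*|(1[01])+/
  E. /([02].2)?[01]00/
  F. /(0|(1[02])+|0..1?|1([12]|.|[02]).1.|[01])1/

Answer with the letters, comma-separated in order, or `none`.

A, C, D

A → match
B → no match — must start with "200"
C → match
D → match
E → no match — must end with "00"
F → no match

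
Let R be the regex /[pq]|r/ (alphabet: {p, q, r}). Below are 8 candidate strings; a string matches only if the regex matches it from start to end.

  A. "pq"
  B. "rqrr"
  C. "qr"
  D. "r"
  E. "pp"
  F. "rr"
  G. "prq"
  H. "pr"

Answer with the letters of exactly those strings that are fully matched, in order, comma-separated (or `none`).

D

A → no match
B → no match
C → no match
D → match
E → no match
F → no match
G → no match
H → no match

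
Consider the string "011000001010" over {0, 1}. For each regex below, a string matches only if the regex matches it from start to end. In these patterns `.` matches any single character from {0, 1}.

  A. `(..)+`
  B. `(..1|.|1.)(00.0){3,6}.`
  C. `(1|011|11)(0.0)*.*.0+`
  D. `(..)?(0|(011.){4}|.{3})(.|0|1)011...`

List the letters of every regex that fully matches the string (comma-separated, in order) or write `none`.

A → match
B → no match
C → match
D → no match

A, C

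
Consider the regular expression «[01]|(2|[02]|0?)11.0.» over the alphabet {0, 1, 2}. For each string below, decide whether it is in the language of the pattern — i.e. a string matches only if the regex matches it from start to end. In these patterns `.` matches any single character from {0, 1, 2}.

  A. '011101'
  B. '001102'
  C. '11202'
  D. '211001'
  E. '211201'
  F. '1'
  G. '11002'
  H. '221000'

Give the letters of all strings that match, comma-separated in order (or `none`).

A. '011101' → match
B. '001102' → no match
C. '11202' → match
D. '211001' → match
E. '211201' → match
F. '1' → match
G. '11002' → match
H. '221000' → no match

A, C, D, E, F, G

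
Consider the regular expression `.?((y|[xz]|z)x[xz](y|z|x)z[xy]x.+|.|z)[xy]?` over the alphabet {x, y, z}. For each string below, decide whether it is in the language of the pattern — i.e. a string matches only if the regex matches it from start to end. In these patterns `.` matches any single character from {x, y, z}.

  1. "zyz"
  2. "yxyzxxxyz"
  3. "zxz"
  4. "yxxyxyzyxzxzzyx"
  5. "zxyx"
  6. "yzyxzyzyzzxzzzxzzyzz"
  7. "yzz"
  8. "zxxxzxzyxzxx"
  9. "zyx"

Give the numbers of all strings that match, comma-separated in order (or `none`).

9

1 → no match
2 → no match
3 → no match
4 → no match
5 → no match
6 → no match
7 → no match
8 → no match
9 → match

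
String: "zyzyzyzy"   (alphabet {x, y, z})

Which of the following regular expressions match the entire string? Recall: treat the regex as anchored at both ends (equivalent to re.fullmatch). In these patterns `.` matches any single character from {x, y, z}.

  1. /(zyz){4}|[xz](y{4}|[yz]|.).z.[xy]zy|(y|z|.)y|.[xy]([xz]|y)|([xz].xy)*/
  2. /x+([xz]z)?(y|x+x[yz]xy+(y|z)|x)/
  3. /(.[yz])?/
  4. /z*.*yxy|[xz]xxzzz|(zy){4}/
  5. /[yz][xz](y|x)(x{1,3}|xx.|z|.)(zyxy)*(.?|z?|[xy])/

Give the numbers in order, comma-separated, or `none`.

4

1 → no match
2 → no match — must start with "x"
3 → no match
4 → match
5 → no match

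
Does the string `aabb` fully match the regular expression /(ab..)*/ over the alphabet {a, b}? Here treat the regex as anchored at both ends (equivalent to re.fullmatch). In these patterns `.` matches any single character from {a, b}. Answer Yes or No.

No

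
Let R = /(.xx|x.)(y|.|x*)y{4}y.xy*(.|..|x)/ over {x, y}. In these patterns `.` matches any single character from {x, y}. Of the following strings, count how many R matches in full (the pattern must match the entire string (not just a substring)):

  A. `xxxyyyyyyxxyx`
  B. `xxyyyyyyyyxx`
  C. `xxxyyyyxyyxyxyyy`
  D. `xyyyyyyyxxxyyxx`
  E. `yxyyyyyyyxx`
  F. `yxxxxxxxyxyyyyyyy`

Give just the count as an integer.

A → match
B → no match
C → no match
D → no match
E → no match
F → no match
Total matched: 1

1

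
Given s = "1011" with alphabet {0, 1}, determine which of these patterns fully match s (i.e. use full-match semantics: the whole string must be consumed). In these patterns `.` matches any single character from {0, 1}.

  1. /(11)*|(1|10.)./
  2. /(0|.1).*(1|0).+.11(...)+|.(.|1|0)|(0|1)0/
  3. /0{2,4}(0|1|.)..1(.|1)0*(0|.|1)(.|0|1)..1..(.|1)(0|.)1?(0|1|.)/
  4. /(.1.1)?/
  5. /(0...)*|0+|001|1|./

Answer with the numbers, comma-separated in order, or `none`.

1

1 → match
2 → no match
3 → no match — must start with "0"
4 → no match
5 → no match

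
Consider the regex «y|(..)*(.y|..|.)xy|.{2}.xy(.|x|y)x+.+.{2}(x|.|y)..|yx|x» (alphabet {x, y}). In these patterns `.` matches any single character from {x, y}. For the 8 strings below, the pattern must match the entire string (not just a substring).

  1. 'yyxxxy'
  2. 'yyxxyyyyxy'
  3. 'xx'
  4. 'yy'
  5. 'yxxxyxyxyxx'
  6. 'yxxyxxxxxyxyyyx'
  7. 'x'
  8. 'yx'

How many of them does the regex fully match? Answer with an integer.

4

1 → match
2 → match
3 → no match
4 → no match
5 → no match
6 → no match
7 → match
8 → match
Total matched: 4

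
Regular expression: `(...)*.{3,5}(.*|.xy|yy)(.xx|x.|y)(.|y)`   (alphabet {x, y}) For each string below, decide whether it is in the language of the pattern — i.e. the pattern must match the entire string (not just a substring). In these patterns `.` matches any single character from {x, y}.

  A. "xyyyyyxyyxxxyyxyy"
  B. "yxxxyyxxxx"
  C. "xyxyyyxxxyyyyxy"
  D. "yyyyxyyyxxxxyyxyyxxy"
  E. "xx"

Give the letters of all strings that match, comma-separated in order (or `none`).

A → match
B → match
C → no match
D → match
E → no match

A, B, D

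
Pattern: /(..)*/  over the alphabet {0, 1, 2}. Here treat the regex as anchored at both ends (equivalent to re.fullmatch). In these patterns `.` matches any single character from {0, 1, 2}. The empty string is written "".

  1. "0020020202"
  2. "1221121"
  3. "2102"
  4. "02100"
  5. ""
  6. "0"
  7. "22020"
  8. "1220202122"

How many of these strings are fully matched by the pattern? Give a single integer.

1 → match
2 → no match
3 → match
4 → no match
5 → match
6 → no match
7 → no match
8 → match
Total matched: 4

4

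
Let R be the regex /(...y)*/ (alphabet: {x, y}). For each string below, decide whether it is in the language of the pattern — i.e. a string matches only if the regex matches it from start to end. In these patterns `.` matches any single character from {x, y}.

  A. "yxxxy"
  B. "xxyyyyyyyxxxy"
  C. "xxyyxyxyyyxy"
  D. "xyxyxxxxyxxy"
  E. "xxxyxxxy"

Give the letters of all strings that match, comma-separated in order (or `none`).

C, E

A. "yxxxy" → no match
B → no match
C. "xxyyxyxyyyxy" → match
D. "xyxyxxxxyxxy" → no match
E. "xxxyxxxy" → match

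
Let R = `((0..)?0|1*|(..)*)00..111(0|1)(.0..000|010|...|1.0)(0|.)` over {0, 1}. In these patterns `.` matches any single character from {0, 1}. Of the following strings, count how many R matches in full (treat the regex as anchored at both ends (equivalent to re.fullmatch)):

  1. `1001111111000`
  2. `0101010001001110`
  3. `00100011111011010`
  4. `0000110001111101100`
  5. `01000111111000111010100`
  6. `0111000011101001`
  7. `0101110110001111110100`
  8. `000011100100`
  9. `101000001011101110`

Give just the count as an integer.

1 → match
2 → no match
3 → no match
4 → no match
5 → no match
6 → match
7 → match
8 → match
9 → match
Total matched: 5

5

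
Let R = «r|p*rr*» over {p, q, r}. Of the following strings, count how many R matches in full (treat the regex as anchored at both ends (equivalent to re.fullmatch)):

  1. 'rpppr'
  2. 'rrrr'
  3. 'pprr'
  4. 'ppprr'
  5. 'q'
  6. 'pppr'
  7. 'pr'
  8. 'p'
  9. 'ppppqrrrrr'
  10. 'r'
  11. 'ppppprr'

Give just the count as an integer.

1 → no match
2 → match
3 → match
4 → match
5 → no match
6 → match
7 → match
8 → no match
9 → no match
10 → match
11 → match
Total matched: 7

7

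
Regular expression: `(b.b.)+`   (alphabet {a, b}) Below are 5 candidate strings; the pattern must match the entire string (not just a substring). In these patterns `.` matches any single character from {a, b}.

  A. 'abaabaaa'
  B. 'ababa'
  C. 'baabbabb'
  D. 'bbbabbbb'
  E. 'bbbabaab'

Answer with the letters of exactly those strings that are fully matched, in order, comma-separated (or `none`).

A → no match — must start with 'b'
B → no match — must start with 'b'
C → no match
D → match
E → no match

D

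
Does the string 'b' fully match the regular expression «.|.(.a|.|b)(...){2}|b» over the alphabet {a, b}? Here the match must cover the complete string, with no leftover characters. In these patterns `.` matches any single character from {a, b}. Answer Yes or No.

Yes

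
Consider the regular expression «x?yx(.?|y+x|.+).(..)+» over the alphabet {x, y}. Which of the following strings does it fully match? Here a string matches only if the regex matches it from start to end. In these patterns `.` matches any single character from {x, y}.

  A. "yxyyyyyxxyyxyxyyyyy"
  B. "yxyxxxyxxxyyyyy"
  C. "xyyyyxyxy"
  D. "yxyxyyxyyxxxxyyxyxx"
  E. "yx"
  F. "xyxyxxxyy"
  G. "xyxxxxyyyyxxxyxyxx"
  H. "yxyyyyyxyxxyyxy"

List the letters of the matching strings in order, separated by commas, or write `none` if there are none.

A, B, D, F, G, H

A → match
B → match
C → no match
D → match
E → no match
F → match
G → match
H → match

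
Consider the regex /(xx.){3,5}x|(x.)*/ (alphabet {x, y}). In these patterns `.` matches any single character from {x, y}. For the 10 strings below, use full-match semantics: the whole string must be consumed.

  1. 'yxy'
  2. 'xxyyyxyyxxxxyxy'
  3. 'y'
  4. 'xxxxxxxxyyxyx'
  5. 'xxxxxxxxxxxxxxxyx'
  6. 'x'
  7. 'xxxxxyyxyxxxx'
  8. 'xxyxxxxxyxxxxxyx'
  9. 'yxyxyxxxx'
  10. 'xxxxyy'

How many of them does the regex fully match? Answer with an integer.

1 → no match
2 → no match
3 → no match
4 → no match
5 → no match
6 → no match
7 → no match
8 → match
9 → no match
10 → no match
Total matched: 1

1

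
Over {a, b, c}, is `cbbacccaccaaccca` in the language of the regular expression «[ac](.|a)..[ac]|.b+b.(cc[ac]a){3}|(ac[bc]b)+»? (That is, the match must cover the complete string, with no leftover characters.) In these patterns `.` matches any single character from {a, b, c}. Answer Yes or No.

Yes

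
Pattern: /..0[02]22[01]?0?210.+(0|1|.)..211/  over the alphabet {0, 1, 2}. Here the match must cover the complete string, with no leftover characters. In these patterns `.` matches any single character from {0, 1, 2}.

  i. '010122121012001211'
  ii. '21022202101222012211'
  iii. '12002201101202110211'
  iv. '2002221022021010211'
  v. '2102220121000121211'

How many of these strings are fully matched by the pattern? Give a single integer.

i → no match
ii → match
iii → no match
iv → no match
v → no match
Total matched: 1

1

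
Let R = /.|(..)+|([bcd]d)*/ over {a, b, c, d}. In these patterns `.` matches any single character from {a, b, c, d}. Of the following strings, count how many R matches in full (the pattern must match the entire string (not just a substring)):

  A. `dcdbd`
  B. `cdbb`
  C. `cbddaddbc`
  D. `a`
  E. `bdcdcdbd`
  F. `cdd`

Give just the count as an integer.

3

A → no match
B → match
C → no match
D → match
E → match
F → no match
Total matched: 3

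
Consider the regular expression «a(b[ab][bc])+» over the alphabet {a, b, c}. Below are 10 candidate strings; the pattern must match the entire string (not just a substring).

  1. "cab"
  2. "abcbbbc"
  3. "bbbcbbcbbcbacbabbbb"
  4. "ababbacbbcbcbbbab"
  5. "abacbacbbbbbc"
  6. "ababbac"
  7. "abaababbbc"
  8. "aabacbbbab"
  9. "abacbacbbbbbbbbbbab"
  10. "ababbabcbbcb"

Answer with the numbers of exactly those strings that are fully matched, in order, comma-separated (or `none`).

5, 6, 9

1 → no match — must start with "ab"
2 → no match
3 → no match — must start with "ab"
4 → no match
5 → match
6 → match
7 → no match
8 → no match — must start with "ab"
9 → match
10 → no match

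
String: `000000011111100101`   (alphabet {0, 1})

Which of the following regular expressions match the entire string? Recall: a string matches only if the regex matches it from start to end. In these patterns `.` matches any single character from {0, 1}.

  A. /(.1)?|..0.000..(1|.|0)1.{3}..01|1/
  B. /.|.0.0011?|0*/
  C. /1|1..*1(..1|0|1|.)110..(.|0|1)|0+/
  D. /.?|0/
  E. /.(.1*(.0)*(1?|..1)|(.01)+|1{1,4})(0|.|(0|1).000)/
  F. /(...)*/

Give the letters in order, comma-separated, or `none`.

A, F

A → match
B → no match
C → no match
D → no match
E → no match
F → match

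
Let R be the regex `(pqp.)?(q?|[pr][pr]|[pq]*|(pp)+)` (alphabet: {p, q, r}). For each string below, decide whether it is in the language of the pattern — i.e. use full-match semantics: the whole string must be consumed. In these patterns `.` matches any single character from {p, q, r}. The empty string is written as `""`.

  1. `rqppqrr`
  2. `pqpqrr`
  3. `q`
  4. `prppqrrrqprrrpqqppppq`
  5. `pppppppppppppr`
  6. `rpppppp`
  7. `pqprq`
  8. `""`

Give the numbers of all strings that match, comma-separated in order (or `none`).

1 → no match
2 → match
3 → match
4 → no match
5 → no match
6 → no match
7 → match
8 → match

2, 3, 7, 8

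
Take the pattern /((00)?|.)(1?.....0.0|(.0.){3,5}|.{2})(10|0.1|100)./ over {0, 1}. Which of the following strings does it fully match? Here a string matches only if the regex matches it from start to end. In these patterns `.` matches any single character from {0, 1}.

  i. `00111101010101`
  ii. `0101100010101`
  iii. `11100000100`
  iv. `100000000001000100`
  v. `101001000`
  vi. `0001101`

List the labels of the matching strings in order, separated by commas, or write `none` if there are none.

i → match
ii → match
iii → match
iv → match
v → no match
vi → match

i, ii, iii, iv, vi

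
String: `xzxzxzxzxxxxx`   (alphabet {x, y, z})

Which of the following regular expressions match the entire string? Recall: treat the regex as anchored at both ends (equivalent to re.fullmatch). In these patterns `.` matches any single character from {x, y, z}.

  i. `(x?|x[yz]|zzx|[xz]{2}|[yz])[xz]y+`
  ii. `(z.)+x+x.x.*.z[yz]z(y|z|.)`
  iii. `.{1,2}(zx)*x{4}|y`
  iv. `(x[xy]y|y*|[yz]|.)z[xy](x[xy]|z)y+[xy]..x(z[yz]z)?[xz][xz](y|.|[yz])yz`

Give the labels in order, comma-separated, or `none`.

i → no match — must end with `y`
ii → no match — must start with `z`
iii → match
iv → no match — must end with `yz`

iii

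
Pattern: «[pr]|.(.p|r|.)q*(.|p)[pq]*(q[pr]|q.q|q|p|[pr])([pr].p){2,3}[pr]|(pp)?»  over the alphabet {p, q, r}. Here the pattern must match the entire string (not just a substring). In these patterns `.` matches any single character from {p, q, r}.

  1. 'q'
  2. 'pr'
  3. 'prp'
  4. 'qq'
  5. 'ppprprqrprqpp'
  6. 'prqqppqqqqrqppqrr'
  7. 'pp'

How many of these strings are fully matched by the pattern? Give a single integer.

1

1 → no match
2 → no match
3 → no match
4 → no match
5 → no match
6 → no match
7 → match
Total matched: 1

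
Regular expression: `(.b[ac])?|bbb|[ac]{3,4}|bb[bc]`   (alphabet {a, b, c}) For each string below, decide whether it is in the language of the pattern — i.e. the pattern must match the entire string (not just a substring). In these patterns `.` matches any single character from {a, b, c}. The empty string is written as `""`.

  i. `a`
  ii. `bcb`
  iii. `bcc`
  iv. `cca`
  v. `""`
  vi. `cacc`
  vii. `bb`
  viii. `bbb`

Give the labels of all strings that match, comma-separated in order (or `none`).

i → no match
ii → no match
iii → no match
iv → match
v → match
vi → match
vii → no match
viii → match

iv, v, vi, viii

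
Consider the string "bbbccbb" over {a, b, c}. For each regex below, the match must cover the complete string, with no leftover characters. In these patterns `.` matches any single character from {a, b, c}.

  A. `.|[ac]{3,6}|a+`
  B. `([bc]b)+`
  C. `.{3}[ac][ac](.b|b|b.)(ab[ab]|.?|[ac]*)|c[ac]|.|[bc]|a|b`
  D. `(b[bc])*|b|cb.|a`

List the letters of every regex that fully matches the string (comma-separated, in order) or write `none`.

C

A → no match
B → no match
C → match
D → no match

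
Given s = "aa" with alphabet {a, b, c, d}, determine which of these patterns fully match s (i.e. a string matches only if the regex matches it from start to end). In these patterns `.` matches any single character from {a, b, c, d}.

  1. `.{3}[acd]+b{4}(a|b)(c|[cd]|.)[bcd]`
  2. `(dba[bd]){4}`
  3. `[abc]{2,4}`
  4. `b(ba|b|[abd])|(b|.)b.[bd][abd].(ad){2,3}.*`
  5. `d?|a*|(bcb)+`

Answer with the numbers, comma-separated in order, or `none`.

1 → no match
2 → no match — must start with "dba"
3 → match
4 → no match
5 → match

3, 5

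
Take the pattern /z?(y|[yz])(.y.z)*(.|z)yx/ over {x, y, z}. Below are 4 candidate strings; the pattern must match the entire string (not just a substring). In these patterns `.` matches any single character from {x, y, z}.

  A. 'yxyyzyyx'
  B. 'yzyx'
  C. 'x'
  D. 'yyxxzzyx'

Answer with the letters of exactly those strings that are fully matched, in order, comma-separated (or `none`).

A, B

A → match
B → match
C → no match — must end with 'yx'
D → no match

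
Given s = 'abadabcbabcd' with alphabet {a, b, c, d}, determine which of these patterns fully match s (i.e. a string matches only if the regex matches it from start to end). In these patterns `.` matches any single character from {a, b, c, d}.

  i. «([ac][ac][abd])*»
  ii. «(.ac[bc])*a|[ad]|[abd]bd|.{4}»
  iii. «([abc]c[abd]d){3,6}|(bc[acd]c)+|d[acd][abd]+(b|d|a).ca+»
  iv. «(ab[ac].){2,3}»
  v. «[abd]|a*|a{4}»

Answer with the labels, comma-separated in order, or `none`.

iv

i → no match
ii → no match
iii → no match
iv → match
v → no match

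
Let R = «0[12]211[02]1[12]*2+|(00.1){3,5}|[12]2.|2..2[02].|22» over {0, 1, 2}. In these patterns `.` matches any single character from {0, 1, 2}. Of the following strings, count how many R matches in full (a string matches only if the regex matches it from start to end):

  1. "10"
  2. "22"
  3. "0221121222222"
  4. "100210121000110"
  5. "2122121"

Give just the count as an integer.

2

1 → no match
2 → match
3 → match
4 → no match
5 → no match
Total matched: 2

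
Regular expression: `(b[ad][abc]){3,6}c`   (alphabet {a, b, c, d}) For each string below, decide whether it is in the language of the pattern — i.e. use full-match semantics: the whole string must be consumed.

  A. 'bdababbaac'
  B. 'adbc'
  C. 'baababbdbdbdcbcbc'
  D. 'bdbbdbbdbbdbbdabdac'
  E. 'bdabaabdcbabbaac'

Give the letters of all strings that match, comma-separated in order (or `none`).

A, D, E

A. 'bdababbaac' → match
B. 'adbc' → no match — must start with 'b'
C → no match
D → match
E → match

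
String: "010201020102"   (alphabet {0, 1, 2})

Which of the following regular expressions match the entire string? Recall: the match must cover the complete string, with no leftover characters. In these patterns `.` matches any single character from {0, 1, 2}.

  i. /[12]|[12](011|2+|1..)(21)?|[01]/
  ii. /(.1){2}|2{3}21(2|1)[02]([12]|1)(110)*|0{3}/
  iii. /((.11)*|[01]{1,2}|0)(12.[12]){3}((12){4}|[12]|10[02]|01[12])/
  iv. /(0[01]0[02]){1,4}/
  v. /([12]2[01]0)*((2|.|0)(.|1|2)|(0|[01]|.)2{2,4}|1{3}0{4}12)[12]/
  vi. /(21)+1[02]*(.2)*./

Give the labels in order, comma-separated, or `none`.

iv

i → no match
ii → no match
iii → no match
iv → match
v → no match
vi → no match — must start with "21"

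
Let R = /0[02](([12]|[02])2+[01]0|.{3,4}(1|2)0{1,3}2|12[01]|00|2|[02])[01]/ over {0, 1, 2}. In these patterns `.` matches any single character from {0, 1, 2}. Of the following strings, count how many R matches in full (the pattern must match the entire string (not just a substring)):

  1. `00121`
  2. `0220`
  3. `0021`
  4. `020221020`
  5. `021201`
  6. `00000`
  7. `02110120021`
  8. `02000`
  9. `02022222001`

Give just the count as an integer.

1 → no match
2 → match
3 → match
4 → match
5 → match
6 → match
7 → match
8 → match
9 → match
Total matched: 8

8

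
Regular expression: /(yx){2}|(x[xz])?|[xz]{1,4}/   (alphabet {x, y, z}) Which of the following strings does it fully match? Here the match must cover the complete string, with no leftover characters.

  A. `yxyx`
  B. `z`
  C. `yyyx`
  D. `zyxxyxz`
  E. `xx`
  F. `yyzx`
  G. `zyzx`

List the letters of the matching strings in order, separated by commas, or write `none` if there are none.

A → match
B → match
C → no match
D → no match
E → match
F → no match
G → no match

A, B, E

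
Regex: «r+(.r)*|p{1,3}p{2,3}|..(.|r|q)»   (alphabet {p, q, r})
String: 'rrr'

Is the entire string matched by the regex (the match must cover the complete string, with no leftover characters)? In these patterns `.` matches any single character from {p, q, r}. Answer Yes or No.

Yes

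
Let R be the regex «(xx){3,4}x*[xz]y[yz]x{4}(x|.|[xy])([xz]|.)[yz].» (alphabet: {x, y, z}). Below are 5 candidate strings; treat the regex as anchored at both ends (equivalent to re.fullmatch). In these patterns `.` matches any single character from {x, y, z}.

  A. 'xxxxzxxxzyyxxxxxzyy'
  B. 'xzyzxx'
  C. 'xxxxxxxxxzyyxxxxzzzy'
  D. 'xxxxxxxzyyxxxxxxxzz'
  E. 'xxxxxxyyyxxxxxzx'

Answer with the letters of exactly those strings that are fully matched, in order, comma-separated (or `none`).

A → no match
B → no match — must start with 'xx'
C → match
D → no match
E → no match

C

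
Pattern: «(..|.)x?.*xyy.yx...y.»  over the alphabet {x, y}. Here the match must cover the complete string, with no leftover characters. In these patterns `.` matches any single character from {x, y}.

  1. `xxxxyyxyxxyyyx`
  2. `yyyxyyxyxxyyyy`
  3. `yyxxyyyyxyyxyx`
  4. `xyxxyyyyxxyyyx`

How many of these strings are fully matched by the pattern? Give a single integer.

1 → match
2 → match
3 → match
4 → match
Total matched: 4

4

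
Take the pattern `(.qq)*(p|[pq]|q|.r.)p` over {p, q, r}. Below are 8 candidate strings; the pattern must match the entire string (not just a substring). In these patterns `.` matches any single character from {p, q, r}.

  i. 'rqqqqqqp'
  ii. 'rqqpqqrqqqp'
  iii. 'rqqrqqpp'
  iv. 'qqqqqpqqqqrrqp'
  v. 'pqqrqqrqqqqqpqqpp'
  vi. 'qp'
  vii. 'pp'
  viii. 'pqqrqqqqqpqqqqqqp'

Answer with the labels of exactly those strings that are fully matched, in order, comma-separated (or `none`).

i → match
ii → match
iii → match
iv → no match
v → match
vi → match
vii → match
viii → match

i, ii, iii, v, vi, vii, viii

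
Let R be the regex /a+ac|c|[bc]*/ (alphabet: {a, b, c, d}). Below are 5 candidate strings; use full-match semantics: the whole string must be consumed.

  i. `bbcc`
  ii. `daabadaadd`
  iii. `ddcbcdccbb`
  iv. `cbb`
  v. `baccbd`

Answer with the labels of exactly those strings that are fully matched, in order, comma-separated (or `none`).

i, iv

i. `bbcc` → match
ii. `daabadaadd` → no match
iii. `ddcbcdccbb` → no match
iv. `cbb` → match
v. `baccbd` → no match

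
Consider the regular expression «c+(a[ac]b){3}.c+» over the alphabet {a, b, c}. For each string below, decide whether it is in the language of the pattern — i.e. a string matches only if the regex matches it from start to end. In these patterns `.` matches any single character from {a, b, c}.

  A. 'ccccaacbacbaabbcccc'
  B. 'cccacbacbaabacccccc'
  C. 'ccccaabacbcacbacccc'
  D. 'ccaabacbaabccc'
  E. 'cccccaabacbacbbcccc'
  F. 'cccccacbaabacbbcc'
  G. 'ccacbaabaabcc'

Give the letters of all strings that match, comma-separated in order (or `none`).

A → no match
B → match
C → no match
D → match
E → match
F → match
G → match

B, D, E, F, G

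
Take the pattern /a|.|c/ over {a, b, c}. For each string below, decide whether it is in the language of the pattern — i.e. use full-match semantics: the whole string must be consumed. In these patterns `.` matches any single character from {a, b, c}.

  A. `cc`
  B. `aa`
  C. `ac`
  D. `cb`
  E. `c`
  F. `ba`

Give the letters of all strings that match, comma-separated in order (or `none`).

E

A → no match
B → no match
C → no match
D → no match
E → match
F → no match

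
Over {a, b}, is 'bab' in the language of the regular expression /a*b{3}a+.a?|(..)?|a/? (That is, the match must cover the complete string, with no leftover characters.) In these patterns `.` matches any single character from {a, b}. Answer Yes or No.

No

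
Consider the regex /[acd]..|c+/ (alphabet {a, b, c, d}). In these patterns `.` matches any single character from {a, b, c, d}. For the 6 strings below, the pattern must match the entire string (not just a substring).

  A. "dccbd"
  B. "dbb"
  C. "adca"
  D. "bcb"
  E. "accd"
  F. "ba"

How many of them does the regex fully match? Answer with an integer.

A → no match
B → match
C → no match
D → no match
E → no match
F → no match
Total matched: 1

1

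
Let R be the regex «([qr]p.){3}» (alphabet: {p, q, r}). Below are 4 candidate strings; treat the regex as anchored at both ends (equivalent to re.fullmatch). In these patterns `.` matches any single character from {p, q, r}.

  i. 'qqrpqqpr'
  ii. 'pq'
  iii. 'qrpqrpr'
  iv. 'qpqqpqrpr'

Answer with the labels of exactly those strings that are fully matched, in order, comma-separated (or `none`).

iv

i. 'qqrpqqpr' → no match
ii. 'pq' → no match
iii. 'qrpqrpr' → no match
iv. 'qpqqpqrpr' → match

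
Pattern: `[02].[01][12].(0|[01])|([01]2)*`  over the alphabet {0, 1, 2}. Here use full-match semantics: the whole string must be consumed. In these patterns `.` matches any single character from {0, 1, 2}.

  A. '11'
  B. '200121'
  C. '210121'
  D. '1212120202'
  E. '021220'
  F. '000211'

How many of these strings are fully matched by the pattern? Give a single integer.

5

A → no match
B → match
C → match
D → match
E → match
F → match
Total matched: 5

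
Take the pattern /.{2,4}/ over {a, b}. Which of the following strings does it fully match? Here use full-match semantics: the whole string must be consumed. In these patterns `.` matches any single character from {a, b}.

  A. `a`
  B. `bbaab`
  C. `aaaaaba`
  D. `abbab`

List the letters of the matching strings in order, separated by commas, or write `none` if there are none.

none

A → no match
B → no match
C → no match
D → no match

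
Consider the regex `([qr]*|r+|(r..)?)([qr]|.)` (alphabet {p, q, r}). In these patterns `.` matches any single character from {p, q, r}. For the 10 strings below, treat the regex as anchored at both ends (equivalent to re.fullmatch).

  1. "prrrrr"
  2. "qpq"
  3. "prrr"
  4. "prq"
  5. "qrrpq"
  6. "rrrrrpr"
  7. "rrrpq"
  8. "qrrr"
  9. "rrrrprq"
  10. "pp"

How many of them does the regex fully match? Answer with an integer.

1 → no match
2 → no match
3 → no match
4 → no match
5 → no match
6 → no match
7 → no match
8 → match
9 → no match
10 → no match
Total matched: 1

1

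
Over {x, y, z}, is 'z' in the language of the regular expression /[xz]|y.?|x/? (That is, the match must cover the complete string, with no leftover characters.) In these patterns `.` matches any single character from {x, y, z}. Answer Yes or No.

Yes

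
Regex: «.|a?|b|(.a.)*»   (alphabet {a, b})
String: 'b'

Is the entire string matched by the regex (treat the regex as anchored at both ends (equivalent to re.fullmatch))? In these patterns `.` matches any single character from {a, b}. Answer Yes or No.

Yes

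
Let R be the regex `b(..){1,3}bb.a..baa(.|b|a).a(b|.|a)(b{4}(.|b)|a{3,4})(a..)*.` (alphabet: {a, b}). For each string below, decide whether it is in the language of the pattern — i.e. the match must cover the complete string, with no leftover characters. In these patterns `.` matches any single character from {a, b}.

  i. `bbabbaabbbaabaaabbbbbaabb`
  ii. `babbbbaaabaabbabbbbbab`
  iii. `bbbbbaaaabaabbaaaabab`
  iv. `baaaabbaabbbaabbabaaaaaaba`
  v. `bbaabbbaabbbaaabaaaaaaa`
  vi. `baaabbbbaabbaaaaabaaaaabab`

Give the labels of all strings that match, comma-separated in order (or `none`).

i → match
ii → match
iii → no match
iv → match
v → match
vi → match

i, ii, iv, v, vi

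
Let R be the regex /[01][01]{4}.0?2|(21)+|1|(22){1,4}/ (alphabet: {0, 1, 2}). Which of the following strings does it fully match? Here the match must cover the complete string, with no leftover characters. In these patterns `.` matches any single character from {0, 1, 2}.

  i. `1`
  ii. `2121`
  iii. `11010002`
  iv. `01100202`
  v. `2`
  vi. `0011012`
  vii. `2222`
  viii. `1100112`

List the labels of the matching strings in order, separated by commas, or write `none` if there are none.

i, ii, iii, iv, vi, vii, viii

i → match
ii → match
iii → match
iv → match
v → no match
vi → match
vii → match
viii → match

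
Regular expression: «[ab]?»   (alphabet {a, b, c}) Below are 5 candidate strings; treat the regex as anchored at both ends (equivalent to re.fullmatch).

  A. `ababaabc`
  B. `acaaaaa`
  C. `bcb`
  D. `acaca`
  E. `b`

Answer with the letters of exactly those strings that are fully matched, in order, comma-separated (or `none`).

E

A → no match
B → no match
C → no match
D → no match
E → match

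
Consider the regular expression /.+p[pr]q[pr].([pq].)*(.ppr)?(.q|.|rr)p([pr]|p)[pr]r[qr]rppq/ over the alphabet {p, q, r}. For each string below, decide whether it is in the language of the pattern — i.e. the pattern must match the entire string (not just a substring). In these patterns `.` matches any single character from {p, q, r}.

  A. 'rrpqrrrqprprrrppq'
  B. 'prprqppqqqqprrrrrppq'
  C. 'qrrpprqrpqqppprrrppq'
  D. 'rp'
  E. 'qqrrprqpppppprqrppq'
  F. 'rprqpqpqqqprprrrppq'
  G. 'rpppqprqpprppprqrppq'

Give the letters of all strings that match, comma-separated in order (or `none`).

B, C, E, F, G

A → no match
B → match
C → match
D → no match — must end with 'rppq'
E → match
F → match
G → match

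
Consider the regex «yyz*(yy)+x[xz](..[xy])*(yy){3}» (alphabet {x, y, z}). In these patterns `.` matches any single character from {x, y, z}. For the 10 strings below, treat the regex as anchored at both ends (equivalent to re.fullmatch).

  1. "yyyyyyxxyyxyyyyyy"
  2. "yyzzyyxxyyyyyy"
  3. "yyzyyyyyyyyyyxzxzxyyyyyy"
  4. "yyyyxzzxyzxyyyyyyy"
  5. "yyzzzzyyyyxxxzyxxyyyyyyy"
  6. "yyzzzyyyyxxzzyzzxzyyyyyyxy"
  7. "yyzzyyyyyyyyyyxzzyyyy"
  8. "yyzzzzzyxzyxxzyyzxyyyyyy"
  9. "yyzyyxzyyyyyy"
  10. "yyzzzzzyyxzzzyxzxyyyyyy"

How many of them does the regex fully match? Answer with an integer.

7

1 → match
2 → match
3 → match
4 → match
5 → match
6 → no match — must end with "yy"
7 → no match
8 → no match
9 → match
10 → match
Total matched: 7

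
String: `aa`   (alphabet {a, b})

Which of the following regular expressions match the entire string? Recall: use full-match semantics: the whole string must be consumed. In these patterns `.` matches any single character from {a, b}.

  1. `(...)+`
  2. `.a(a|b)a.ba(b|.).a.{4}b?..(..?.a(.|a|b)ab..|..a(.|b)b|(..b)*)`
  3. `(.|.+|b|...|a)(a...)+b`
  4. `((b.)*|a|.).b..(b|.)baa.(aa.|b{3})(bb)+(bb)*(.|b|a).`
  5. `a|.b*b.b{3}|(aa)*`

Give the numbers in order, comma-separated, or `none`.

5

1 → no match
2 → no match
3 → no match — must end with `b`
4 → no match
5 → match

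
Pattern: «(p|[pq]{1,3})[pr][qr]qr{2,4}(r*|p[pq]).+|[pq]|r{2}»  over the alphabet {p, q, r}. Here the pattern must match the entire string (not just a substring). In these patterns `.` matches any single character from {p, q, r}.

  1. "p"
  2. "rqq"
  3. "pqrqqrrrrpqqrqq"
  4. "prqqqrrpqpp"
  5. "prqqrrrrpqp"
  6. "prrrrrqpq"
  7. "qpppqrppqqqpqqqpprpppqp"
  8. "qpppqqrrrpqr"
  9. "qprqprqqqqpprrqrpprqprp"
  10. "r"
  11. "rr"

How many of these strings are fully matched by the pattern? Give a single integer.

1 → match
2 → no match
3 → match
4 → no match
5 → match
6 → no match
7 → no match
8 → match
9 → no match
10 → no match
11 → match
Total matched: 5

5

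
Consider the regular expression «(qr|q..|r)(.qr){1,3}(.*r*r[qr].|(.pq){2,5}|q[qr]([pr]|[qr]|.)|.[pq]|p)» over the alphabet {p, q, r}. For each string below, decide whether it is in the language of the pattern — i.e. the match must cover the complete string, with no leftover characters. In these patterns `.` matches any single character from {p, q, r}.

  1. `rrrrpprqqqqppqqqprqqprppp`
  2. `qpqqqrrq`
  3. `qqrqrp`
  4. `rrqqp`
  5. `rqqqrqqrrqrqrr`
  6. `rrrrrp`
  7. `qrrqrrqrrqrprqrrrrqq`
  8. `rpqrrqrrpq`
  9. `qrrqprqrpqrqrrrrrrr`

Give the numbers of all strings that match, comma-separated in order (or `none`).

2, 7

1 → no match
2 → match
3 → no match
4 → no match
5 → no match
6 → no match
7 → match
8 → no match
9 → no match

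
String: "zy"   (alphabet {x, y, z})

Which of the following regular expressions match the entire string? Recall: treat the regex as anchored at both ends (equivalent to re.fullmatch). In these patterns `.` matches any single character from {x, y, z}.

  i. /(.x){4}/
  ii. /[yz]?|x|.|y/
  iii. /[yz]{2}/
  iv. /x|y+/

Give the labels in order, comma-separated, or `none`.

i → no match — must end with "x"
ii → no match
iii → match
iv → no match

iii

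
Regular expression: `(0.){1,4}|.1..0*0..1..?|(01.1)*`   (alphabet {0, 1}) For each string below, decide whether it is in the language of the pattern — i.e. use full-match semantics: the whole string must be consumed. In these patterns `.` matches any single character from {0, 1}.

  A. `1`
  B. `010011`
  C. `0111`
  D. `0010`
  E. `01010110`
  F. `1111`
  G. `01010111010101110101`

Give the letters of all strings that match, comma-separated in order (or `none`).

C, G

A → no match
B → no match
C → match
D → no match
E → no match
F → no match
G → match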